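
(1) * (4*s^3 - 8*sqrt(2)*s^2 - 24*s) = 4*s^3 - 8*sqrt(2)*s^2 - 24*s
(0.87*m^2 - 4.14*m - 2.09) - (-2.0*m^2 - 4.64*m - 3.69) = 2.87*m^2 + 0.5*m + 1.6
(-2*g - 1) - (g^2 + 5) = -g^2 - 2*g - 6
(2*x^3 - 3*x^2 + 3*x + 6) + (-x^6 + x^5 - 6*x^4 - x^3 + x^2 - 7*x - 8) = -x^6 + x^5 - 6*x^4 + x^3 - 2*x^2 - 4*x - 2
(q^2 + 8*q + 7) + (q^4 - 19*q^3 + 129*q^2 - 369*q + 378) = q^4 - 19*q^3 + 130*q^2 - 361*q + 385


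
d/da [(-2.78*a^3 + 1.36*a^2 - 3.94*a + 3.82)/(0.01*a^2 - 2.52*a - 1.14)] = (-0.0278*a^4 + 14.0112*a^3 + 6.1198*a^2 - 3.1772*a + 14.118)/(0.0001*a^4 - 0.0504*a^3 + 6.3276*a^2 + 5.7456*a + 1.2996)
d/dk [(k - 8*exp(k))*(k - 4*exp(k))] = -12*k*exp(k) + 2*k + 64*exp(2*k) - 12*exp(k)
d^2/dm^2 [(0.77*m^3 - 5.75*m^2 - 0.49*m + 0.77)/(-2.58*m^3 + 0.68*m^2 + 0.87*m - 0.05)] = (1.4210854715202e-14*m^7 + 73.8468239999999*m^6 + 9.19976400000002*m^5 + 11.967588*m^4 + 5.86118200000001*m^3 + 8.849214*m^2 - 2.048802*m - 1.146606)/(17.173512*m^9 - 13.579056*m^8 - 13.794228*m^7 + 9.841996*m^6 + 4.125222*m^5 - 2.148096*m^4 - 0.461673*m^3 + 0.108435*m^2 - 0.006525*m + 0.000125)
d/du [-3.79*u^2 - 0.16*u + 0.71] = -7.58*u - 0.16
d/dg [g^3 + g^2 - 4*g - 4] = 3*g^2 + 2*g - 4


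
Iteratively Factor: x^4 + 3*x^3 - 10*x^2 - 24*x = (x + 4)*(x^3 - x^2 - 6*x) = (x - 3)*(x + 4)*(x^2 + 2*x) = (x - 3)*(x + 2)*(x + 4)*(x)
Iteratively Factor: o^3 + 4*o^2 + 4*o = (o + 2)*(o^2 + 2*o) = o*(o + 2)*(o + 2)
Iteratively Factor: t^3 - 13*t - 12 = (t - 4)*(t^2 + 4*t + 3) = (t - 4)*(t + 3)*(t + 1)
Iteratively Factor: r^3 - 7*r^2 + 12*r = (r - 4)*(r^2 - 3*r) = r*(r - 4)*(r - 3)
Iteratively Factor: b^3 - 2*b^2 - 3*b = (b)*(b^2 - 2*b - 3) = b*(b - 3)*(b + 1)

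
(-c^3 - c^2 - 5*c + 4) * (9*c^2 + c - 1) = -9*c^5 - 10*c^4 - 45*c^3 + 32*c^2 + 9*c - 4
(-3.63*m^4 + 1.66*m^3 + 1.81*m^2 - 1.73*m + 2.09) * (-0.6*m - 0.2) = 2.178*m^5 - 0.27*m^4 - 1.418*m^3 + 0.676*m^2 - 0.908*m - 0.418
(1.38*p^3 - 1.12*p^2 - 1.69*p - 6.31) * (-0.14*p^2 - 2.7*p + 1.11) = -0.1932*p^5 - 3.5692*p^4 + 4.7924*p^3 + 4.2032*p^2 + 15.1611*p - 7.0041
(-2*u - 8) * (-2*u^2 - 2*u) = 4*u^3 + 20*u^2 + 16*u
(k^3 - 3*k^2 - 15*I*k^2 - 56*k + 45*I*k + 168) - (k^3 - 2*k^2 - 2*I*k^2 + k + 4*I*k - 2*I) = -k^2 - 13*I*k^2 - 57*k + 41*I*k + 168 + 2*I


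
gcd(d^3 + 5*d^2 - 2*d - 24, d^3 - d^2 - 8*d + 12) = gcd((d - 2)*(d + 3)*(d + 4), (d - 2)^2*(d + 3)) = d^2 + d - 6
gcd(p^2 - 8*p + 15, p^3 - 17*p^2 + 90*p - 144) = p - 3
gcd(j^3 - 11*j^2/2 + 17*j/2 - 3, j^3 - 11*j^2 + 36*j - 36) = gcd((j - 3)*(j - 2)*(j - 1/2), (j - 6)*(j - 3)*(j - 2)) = j^2 - 5*j + 6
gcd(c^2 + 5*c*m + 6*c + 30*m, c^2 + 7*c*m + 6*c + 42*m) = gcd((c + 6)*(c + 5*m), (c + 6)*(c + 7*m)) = c + 6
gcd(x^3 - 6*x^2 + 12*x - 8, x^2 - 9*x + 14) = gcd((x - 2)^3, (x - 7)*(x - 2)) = x - 2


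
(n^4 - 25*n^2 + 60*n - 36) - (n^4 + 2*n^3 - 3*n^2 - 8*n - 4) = -2*n^3 - 22*n^2 + 68*n - 32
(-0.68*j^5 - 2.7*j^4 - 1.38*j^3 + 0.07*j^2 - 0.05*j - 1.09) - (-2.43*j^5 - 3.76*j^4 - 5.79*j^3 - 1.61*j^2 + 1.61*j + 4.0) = 1.75*j^5 + 1.06*j^4 + 4.41*j^3 + 1.68*j^2 - 1.66*j - 5.09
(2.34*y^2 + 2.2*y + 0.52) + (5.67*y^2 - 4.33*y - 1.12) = 8.01*y^2 - 2.13*y - 0.6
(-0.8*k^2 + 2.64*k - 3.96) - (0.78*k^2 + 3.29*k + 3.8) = -1.58*k^2 - 0.65*k - 7.76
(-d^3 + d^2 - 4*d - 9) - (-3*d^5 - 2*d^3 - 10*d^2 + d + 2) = 3*d^5 + d^3 + 11*d^2 - 5*d - 11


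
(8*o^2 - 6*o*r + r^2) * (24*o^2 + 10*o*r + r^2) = 192*o^4 - 64*o^3*r - 28*o^2*r^2 + 4*o*r^3 + r^4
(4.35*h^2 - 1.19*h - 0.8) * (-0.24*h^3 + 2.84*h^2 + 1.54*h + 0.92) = -1.044*h^5 + 12.6396*h^4 + 3.5114*h^3 - 0.1026*h^2 - 2.3268*h - 0.736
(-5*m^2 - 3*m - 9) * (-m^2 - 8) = 5*m^4 + 3*m^3 + 49*m^2 + 24*m + 72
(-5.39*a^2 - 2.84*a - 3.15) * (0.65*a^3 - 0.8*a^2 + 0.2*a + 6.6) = -3.5035*a^5 + 2.466*a^4 - 0.8535*a^3 - 33.622*a^2 - 19.374*a - 20.79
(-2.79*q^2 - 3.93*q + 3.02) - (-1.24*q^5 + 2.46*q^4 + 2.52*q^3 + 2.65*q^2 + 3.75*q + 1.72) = 1.24*q^5 - 2.46*q^4 - 2.52*q^3 - 5.44*q^2 - 7.68*q + 1.3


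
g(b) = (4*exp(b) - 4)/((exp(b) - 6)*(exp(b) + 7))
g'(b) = 4*exp(b)/((exp(b) - 6)*(exp(b) + 7)) - (4*exp(b) - 4)*exp(b)/((exp(b) - 6)*(exp(b) + 7)^2) - (4*exp(b) - 4)*exp(b)/((exp(b) - 6)^2*(exp(b) + 7)) = 4*(-exp(2*b) + 2*exp(b) - 41)*exp(b)/(exp(4*b) + 2*exp(3*b) - 83*exp(2*b) - 84*exp(b) + 1764)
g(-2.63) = 0.09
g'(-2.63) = -0.01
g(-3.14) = 0.09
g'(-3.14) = -0.00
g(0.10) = -0.01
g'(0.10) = -0.11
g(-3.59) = 0.09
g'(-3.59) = -0.00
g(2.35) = 0.48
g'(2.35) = -0.89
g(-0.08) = 0.01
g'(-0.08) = -0.09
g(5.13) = 0.02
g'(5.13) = -0.02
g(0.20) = -0.02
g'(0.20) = -0.13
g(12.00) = 0.00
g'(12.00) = 0.00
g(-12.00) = 0.10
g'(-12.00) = 0.00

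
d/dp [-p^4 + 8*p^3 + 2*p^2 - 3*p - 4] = -4*p^3 + 24*p^2 + 4*p - 3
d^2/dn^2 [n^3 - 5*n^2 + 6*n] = 6*n - 10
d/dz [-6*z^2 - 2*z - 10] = -12*z - 2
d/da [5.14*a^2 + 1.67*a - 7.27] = 10.28*a + 1.67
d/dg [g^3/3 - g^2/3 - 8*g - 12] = g^2 - 2*g/3 - 8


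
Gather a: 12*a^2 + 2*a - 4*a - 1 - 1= 12*a^2 - 2*a - 2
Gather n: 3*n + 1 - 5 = 3*n - 4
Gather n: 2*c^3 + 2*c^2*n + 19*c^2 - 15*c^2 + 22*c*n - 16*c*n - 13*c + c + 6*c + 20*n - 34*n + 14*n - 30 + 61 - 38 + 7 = 2*c^3 + 4*c^2 - 6*c + n*(2*c^2 + 6*c)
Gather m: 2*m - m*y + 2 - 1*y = m*(2 - y) - y + 2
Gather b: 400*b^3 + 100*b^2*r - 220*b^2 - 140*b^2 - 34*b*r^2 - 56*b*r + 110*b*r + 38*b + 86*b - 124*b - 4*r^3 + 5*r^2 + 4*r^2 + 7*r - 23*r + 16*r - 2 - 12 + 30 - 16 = 400*b^3 + b^2*(100*r - 360) + b*(-34*r^2 + 54*r) - 4*r^3 + 9*r^2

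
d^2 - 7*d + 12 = (d - 4)*(d - 3)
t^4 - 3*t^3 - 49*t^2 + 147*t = t*(t - 7)*(t - 3)*(t + 7)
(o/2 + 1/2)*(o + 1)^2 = o^3/2 + 3*o^2/2 + 3*o/2 + 1/2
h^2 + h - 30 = (h - 5)*(h + 6)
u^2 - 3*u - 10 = (u - 5)*(u + 2)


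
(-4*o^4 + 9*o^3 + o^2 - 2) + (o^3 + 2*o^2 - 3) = -4*o^4 + 10*o^3 + 3*o^2 - 5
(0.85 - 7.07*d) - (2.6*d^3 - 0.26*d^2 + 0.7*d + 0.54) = -2.6*d^3 + 0.26*d^2 - 7.77*d + 0.31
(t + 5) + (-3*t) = 5 - 2*t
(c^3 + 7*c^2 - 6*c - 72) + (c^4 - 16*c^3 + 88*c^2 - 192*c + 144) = c^4 - 15*c^3 + 95*c^2 - 198*c + 72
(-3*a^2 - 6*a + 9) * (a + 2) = -3*a^3 - 12*a^2 - 3*a + 18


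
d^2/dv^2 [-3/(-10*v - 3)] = 600/(10*v + 3)^3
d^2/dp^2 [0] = 0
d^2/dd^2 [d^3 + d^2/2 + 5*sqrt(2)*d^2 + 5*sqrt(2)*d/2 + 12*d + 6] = 6*d + 1 + 10*sqrt(2)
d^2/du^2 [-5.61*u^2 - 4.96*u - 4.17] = -11.2200000000000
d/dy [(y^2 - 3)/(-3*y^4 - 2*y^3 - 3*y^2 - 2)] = 2*y*(-3*y^4 - 2*y^3 - 3*y^2 + 3*(y^2 - 3)*(2*y^2 + y + 1) - 2)/(3*y^4 + 2*y^3 + 3*y^2 + 2)^2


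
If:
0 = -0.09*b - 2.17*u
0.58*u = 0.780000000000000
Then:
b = -32.43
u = 1.34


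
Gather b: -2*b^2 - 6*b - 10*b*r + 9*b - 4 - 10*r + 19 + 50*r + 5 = -2*b^2 + b*(3 - 10*r) + 40*r + 20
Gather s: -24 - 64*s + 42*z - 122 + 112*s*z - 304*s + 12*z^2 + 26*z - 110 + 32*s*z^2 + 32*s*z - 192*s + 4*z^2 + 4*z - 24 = s*(32*z^2 + 144*z - 560) + 16*z^2 + 72*z - 280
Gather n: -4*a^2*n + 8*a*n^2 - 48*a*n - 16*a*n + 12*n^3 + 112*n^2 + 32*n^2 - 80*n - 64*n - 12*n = 12*n^3 + n^2*(8*a + 144) + n*(-4*a^2 - 64*a - 156)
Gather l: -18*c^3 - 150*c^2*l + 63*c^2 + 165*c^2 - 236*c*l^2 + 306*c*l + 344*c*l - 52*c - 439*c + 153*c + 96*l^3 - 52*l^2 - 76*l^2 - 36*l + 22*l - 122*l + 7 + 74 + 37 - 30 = -18*c^3 + 228*c^2 - 338*c + 96*l^3 + l^2*(-236*c - 128) + l*(-150*c^2 + 650*c - 136) + 88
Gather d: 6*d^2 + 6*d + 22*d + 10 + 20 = 6*d^2 + 28*d + 30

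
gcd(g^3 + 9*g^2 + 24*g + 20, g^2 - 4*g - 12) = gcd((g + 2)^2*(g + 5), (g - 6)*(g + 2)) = g + 2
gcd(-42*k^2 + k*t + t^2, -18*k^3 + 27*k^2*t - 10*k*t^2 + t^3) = -6*k + t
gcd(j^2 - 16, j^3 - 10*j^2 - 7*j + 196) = j + 4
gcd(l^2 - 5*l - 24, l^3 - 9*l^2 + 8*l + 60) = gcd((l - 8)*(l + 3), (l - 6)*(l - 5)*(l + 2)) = 1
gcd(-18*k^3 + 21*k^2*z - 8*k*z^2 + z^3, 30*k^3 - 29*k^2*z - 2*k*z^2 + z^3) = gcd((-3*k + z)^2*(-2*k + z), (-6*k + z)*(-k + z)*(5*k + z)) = 1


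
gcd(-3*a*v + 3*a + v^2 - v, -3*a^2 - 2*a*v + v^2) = -3*a + v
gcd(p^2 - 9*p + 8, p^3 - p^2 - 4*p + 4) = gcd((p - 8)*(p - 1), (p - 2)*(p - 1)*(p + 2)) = p - 1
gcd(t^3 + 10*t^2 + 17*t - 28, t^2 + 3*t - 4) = t^2 + 3*t - 4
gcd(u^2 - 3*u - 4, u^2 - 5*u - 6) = u + 1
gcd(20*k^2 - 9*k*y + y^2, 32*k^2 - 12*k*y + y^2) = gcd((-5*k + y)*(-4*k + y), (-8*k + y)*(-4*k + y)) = -4*k + y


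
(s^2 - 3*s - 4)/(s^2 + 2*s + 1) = (s - 4)/(s + 1)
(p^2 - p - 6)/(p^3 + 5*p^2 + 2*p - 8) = (p - 3)/(p^2 + 3*p - 4)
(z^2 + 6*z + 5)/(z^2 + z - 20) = (z + 1)/(z - 4)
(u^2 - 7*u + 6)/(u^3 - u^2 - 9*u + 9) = (u - 6)/(u^2 - 9)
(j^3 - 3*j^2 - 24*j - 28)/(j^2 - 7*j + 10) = (j^3 - 3*j^2 - 24*j - 28)/(j^2 - 7*j + 10)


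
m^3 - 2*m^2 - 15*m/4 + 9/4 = (m - 3)*(m - 1/2)*(m + 3/2)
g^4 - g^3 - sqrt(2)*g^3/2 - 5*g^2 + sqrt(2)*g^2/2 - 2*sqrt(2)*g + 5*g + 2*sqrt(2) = (g - 1)*(g - 2*sqrt(2))*(g + sqrt(2)/2)*(g + sqrt(2))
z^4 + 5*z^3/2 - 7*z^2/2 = z^2*(z - 1)*(z + 7/2)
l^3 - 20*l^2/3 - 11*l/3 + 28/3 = (l - 7)*(l - 1)*(l + 4/3)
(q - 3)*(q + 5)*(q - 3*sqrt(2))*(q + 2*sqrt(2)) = q^4 - sqrt(2)*q^3 + 2*q^3 - 27*q^2 - 2*sqrt(2)*q^2 - 24*q + 15*sqrt(2)*q + 180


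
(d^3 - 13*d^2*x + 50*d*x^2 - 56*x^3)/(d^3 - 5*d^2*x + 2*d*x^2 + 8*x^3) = (d - 7*x)/(d + x)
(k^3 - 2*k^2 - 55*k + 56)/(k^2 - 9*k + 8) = k + 7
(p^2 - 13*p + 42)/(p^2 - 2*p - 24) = (p - 7)/(p + 4)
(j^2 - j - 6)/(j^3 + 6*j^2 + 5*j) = (j^2 - j - 6)/(j*(j^2 + 6*j + 5))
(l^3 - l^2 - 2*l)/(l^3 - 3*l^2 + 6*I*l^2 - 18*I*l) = (l^2 - l - 2)/(l^2 + l*(-3 + 6*I) - 18*I)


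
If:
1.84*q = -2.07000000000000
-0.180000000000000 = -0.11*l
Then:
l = 1.64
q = -1.12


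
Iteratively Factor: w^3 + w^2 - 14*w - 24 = (w - 4)*(w^2 + 5*w + 6) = (w - 4)*(w + 2)*(w + 3)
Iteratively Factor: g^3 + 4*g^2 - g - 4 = (g + 4)*(g^2 - 1) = (g + 1)*(g + 4)*(g - 1)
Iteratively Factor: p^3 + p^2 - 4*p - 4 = (p - 2)*(p^2 + 3*p + 2) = (p - 2)*(p + 1)*(p + 2)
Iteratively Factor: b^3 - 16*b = (b)*(b^2 - 16) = b*(b - 4)*(b + 4)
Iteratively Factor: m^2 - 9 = (m - 3)*(m + 3)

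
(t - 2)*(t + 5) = t^2 + 3*t - 10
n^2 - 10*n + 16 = (n - 8)*(n - 2)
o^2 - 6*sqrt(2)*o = o*(o - 6*sqrt(2))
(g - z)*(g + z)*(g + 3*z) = g^3 + 3*g^2*z - g*z^2 - 3*z^3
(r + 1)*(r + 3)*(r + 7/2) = r^3 + 15*r^2/2 + 17*r + 21/2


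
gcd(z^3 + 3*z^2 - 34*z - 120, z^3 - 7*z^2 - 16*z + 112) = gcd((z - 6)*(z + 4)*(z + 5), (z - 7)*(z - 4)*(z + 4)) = z + 4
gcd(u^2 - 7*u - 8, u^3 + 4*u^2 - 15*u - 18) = u + 1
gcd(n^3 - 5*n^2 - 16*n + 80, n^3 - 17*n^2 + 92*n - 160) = n^2 - 9*n + 20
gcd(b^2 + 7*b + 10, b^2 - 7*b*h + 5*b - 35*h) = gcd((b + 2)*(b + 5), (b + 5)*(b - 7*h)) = b + 5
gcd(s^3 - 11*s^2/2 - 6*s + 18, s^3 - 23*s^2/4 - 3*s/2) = s - 6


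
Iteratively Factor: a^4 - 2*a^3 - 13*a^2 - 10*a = (a + 1)*(a^3 - 3*a^2 - 10*a) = a*(a + 1)*(a^2 - 3*a - 10) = a*(a - 5)*(a + 1)*(a + 2)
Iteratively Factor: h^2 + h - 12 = (h + 4)*(h - 3)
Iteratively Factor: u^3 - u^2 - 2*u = (u - 2)*(u^2 + u) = (u - 2)*(u + 1)*(u)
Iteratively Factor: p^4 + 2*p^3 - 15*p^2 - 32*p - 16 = (p + 4)*(p^3 - 2*p^2 - 7*p - 4) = (p + 1)*(p + 4)*(p^2 - 3*p - 4) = (p + 1)^2*(p + 4)*(p - 4)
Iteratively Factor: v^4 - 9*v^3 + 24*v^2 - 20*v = (v - 2)*(v^3 - 7*v^2 + 10*v) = v*(v - 2)*(v^2 - 7*v + 10) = v*(v - 2)^2*(v - 5)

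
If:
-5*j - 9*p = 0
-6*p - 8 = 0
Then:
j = 12/5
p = -4/3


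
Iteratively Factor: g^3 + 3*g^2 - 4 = (g - 1)*(g^2 + 4*g + 4) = (g - 1)*(g + 2)*(g + 2)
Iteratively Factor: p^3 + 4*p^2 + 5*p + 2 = (p + 2)*(p^2 + 2*p + 1) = (p + 1)*(p + 2)*(p + 1)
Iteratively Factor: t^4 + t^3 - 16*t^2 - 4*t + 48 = (t - 3)*(t^3 + 4*t^2 - 4*t - 16) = (t - 3)*(t + 4)*(t^2 - 4) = (t - 3)*(t - 2)*(t + 4)*(t + 2)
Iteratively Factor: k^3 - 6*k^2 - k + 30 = (k - 5)*(k^2 - k - 6) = (k - 5)*(k + 2)*(k - 3)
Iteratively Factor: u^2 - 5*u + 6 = (u - 2)*(u - 3)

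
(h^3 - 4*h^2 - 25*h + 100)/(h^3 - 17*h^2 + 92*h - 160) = (h + 5)/(h - 8)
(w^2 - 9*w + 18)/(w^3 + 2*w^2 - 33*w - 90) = (w - 3)/(w^2 + 8*w + 15)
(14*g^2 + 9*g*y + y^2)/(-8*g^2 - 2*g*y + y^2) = (7*g + y)/(-4*g + y)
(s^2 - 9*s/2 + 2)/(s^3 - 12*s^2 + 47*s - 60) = (s - 1/2)/(s^2 - 8*s + 15)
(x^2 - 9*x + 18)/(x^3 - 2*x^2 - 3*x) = (x - 6)/(x*(x + 1))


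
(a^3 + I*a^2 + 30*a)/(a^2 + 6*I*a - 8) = a*(a^2 + I*a + 30)/(a^2 + 6*I*a - 8)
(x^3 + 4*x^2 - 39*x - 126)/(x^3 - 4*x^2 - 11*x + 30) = (x^2 + x - 42)/(x^2 - 7*x + 10)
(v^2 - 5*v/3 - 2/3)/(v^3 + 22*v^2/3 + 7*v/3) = (v - 2)/(v*(v + 7))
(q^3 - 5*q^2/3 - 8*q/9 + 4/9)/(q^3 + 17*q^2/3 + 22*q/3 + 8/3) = (3*q^2 - 7*q + 2)/(3*(q^2 + 5*q + 4))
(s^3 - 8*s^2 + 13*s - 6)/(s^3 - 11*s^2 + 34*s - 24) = (s - 1)/(s - 4)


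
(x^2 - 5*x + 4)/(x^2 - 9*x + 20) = (x - 1)/(x - 5)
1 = 1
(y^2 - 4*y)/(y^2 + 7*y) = (y - 4)/(y + 7)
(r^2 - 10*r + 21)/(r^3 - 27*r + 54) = (r - 7)/(r^2 + 3*r - 18)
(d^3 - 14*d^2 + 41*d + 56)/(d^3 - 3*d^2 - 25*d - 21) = (d - 8)/(d + 3)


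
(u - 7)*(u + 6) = u^2 - u - 42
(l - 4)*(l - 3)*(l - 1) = l^3 - 8*l^2 + 19*l - 12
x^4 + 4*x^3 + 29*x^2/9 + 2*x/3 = x*(x + 1/3)*(x + 2/3)*(x + 3)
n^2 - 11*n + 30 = (n - 6)*(n - 5)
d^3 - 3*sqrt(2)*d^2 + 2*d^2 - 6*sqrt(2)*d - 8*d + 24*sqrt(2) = (d - 2)*(d + 4)*(d - 3*sqrt(2))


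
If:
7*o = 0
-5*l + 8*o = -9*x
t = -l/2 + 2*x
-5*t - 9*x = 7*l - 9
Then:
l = 162/271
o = 0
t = 99/271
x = 90/271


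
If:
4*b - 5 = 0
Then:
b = 5/4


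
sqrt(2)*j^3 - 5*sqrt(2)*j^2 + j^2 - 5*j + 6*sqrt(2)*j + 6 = (j - 3)*(j - 2)*(sqrt(2)*j + 1)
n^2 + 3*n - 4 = (n - 1)*(n + 4)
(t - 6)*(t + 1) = t^2 - 5*t - 6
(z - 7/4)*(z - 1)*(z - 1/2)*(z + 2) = z^4 - 5*z^3/4 - 27*z^2/8 + 43*z/8 - 7/4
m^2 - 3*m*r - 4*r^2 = (m - 4*r)*(m + r)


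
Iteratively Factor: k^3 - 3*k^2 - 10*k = (k - 5)*(k^2 + 2*k) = (k - 5)*(k + 2)*(k)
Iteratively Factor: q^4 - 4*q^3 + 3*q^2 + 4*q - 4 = (q + 1)*(q^3 - 5*q^2 + 8*q - 4) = (q - 2)*(q + 1)*(q^2 - 3*q + 2) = (q - 2)*(q - 1)*(q + 1)*(q - 2)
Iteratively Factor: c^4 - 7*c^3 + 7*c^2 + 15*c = (c + 1)*(c^3 - 8*c^2 + 15*c) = (c - 5)*(c + 1)*(c^2 - 3*c) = c*(c - 5)*(c + 1)*(c - 3)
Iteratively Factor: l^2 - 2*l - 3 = (l + 1)*(l - 3)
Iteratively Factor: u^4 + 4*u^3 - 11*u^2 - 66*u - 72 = (u + 2)*(u^3 + 2*u^2 - 15*u - 36) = (u - 4)*(u + 2)*(u^2 + 6*u + 9) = (u - 4)*(u + 2)*(u + 3)*(u + 3)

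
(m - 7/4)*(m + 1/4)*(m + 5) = m^3 + 7*m^2/2 - 127*m/16 - 35/16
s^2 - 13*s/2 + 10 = (s - 4)*(s - 5/2)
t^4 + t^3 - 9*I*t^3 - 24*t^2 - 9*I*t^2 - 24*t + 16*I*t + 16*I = (t + 1)*(t - 4*I)^2*(t - I)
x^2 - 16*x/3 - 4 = (x - 6)*(x + 2/3)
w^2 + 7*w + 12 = (w + 3)*(w + 4)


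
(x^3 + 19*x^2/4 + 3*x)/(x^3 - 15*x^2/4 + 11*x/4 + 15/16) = 4*x*(4*x^2 + 19*x + 12)/(16*x^3 - 60*x^2 + 44*x + 15)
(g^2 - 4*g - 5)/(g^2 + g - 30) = (g + 1)/(g + 6)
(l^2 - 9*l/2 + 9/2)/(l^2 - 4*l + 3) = (l - 3/2)/(l - 1)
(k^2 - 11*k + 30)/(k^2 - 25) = (k - 6)/(k + 5)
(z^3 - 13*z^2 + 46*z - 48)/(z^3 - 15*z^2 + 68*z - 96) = (z - 2)/(z - 4)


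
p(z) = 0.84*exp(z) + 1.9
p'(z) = 0.84*exp(z)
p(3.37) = 26.33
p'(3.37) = 24.43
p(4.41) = 71.01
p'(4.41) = 69.11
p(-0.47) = 2.43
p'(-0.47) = 0.53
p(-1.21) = 2.15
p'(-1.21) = 0.25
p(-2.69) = 1.96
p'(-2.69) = 0.06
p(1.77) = 6.83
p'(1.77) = 4.93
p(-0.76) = 2.29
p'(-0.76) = 0.39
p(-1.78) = 2.04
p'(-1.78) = 0.14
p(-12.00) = 1.90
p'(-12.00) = 0.00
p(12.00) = 136715.92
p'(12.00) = 136714.02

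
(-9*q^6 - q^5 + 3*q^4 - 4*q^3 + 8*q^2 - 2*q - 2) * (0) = 0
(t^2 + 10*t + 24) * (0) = 0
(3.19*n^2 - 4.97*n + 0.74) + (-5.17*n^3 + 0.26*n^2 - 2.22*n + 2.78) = -5.17*n^3 + 3.45*n^2 - 7.19*n + 3.52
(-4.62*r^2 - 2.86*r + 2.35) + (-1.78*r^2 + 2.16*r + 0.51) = -6.4*r^2 - 0.7*r + 2.86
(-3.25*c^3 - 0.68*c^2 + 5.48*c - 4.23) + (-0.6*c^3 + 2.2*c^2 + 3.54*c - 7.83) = -3.85*c^3 + 1.52*c^2 + 9.02*c - 12.06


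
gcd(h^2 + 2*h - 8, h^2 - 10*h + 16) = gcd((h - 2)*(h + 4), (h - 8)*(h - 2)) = h - 2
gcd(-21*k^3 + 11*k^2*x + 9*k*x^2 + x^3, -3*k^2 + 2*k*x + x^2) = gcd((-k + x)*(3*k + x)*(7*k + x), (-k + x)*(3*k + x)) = -3*k^2 + 2*k*x + x^2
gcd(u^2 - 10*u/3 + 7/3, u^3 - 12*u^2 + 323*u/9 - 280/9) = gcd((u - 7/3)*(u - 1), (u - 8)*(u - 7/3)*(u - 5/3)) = u - 7/3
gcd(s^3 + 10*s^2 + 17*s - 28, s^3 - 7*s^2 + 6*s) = s - 1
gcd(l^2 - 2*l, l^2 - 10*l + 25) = 1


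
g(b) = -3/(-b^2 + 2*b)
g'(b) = -3*(2*b - 2)/(-b^2 + 2*b)^2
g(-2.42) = 0.28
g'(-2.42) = 0.18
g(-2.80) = 0.22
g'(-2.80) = 0.13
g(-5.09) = 0.08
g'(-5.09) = 0.03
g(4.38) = 0.29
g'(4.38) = -0.19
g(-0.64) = 1.78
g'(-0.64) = 3.45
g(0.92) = -3.02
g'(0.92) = 0.49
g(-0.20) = 6.82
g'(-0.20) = 37.19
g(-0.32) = 4.04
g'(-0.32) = 14.37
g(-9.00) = 0.03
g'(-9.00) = 0.01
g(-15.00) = 0.01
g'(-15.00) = 0.00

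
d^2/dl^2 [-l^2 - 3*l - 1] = -2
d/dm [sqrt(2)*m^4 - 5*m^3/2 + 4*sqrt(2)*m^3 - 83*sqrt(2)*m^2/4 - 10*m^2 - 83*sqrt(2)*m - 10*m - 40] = 4*sqrt(2)*m^3 - 15*m^2/2 + 12*sqrt(2)*m^2 - 83*sqrt(2)*m/2 - 20*m - 83*sqrt(2) - 10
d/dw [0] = 0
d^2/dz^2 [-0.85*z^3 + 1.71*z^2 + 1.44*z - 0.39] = 3.42 - 5.1*z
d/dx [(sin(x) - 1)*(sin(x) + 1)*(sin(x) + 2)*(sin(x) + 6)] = 2*(2*sin(x)^3 + 12*sin(x)^2 + 11*sin(x) - 4)*cos(x)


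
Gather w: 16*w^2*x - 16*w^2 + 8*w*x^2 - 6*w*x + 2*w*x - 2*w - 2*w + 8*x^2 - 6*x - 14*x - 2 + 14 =w^2*(16*x - 16) + w*(8*x^2 - 4*x - 4) + 8*x^2 - 20*x + 12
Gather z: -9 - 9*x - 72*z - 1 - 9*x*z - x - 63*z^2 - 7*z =-10*x - 63*z^2 + z*(-9*x - 79) - 10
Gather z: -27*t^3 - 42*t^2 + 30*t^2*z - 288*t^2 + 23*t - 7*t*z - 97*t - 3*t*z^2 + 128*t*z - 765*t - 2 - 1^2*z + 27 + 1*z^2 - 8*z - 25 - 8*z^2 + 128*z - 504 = -27*t^3 - 330*t^2 - 839*t + z^2*(-3*t - 7) + z*(30*t^2 + 121*t + 119) - 504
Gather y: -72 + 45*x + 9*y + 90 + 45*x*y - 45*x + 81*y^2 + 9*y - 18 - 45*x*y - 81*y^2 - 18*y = 0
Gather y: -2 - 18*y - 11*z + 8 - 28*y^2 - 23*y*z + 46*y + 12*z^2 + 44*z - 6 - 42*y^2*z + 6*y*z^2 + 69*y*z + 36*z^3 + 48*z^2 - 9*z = y^2*(-42*z - 28) + y*(6*z^2 + 46*z + 28) + 36*z^3 + 60*z^2 + 24*z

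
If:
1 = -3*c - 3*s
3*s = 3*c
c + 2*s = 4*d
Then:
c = -1/6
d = -1/8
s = -1/6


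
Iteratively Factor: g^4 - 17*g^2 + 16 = (g + 1)*(g^3 - g^2 - 16*g + 16) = (g + 1)*(g + 4)*(g^2 - 5*g + 4) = (g - 4)*(g + 1)*(g + 4)*(g - 1)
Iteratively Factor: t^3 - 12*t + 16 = (t + 4)*(t^2 - 4*t + 4) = (t - 2)*(t + 4)*(t - 2)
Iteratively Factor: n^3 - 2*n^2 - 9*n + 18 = (n - 2)*(n^2 - 9) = (n - 3)*(n - 2)*(n + 3)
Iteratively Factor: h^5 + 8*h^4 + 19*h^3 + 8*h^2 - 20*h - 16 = (h + 1)*(h^4 + 7*h^3 + 12*h^2 - 4*h - 16) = (h + 1)*(h + 2)*(h^3 + 5*h^2 + 2*h - 8) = (h + 1)*(h + 2)*(h + 4)*(h^2 + h - 2) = (h + 1)*(h + 2)^2*(h + 4)*(h - 1)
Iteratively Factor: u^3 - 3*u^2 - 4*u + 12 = (u - 3)*(u^2 - 4) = (u - 3)*(u - 2)*(u + 2)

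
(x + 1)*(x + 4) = x^2 + 5*x + 4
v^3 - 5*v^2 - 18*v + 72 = (v - 6)*(v - 3)*(v + 4)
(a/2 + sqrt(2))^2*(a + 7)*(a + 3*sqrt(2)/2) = a^4/4 + 7*a^3/4 + 11*sqrt(2)*a^3/8 + 5*a^2 + 77*sqrt(2)*a^2/8 + 3*sqrt(2)*a + 35*a + 21*sqrt(2)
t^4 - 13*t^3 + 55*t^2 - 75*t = t*(t - 5)^2*(t - 3)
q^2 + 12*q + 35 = (q + 5)*(q + 7)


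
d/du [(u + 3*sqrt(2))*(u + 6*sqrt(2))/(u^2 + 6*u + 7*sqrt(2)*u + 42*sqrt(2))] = 2*(-sqrt(2)*u^2 + 3*u^2 - 36*u + 42*sqrt(2)*u - 126*sqrt(2) + 270)/(u^4 + 12*u^3 + 14*sqrt(2)*u^3 + 134*u^2 + 168*sqrt(2)*u^2 + 504*sqrt(2)*u + 1176*u + 3528)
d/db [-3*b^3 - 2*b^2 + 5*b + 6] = -9*b^2 - 4*b + 5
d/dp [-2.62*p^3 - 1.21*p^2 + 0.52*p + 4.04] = -7.86*p^2 - 2.42*p + 0.52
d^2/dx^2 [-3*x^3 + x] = -18*x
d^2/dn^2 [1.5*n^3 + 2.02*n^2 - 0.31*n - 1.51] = 9.0*n + 4.04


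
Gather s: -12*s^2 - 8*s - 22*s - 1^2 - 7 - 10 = -12*s^2 - 30*s - 18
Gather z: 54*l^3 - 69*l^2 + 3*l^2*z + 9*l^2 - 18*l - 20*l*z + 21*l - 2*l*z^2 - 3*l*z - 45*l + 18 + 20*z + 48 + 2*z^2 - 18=54*l^3 - 60*l^2 - 42*l + z^2*(2 - 2*l) + z*(3*l^2 - 23*l + 20) + 48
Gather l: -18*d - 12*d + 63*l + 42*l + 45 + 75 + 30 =-30*d + 105*l + 150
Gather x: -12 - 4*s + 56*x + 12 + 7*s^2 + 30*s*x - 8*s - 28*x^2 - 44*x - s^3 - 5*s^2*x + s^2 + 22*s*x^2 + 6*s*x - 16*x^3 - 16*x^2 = -s^3 + 8*s^2 - 12*s - 16*x^3 + x^2*(22*s - 44) + x*(-5*s^2 + 36*s + 12)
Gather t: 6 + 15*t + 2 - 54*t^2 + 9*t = -54*t^2 + 24*t + 8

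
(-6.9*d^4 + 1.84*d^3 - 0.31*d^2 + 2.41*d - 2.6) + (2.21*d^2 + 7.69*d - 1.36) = -6.9*d^4 + 1.84*d^3 + 1.9*d^2 + 10.1*d - 3.96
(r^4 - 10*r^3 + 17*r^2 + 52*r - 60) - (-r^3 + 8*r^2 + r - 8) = r^4 - 9*r^3 + 9*r^2 + 51*r - 52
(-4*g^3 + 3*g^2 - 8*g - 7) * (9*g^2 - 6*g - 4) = -36*g^5 + 51*g^4 - 74*g^3 - 27*g^2 + 74*g + 28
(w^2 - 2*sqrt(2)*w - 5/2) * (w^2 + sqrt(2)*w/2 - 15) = w^4 - 3*sqrt(2)*w^3/2 - 39*w^2/2 + 115*sqrt(2)*w/4 + 75/2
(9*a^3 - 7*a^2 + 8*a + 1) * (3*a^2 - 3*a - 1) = 27*a^5 - 48*a^4 + 36*a^3 - 14*a^2 - 11*a - 1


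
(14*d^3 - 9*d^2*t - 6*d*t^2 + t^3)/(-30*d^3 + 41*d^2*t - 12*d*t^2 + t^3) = (-14*d^2 - 5*d*t + t^2)/(30*d^2 - 11*d*t + t^2)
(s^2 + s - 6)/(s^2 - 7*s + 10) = (s + 3)/(s - 5)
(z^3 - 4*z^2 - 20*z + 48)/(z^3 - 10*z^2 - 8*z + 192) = (z - 2)/(z - 8)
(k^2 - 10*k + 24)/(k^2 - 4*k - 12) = (k - 4)/(k + 2)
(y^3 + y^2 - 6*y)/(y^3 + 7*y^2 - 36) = y/(y + 6)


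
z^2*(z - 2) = z^3 - 2*z^2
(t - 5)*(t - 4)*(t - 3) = t^3 - 12*t^2 + 47*t - 60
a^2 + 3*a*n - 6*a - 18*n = (a - 6)*(a + 3*n)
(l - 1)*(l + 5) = l^2 + 4*l - 5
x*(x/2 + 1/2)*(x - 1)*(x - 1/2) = x^4/2 - x^3/4 - x^2/2 + x/4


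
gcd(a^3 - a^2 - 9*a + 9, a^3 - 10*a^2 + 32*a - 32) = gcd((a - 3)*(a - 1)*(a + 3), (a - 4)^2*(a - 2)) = 1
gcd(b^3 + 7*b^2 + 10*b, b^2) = b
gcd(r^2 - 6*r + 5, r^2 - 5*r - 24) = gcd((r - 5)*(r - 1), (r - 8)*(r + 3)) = 1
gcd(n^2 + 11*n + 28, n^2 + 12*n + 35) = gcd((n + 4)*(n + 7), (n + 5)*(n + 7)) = n + 7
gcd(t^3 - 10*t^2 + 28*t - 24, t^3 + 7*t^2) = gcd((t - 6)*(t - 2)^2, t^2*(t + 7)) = 1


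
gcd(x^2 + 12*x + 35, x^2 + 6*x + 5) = x + 5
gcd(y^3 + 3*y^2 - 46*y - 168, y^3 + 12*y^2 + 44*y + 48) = y^2 + 10*y + 24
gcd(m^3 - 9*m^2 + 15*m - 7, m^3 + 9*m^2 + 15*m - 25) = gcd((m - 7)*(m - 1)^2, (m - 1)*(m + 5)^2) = m - 1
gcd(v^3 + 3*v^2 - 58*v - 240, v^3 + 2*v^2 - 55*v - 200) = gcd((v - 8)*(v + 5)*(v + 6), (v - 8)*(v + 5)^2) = v^2 - 3*v - 40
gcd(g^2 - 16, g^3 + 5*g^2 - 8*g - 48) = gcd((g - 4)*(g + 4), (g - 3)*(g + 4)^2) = g + 4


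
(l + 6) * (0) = 0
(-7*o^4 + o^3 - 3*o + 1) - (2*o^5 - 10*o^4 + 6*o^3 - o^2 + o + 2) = -2*o^5 + 3*o^4 - 5*o^3 + o^2 - 4*o - 1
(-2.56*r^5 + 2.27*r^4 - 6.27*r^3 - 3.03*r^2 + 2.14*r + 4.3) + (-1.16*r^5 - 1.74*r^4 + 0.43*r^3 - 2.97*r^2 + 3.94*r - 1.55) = -3.72*r^5 + 0.53*r^4 - 5.84*r^3 - 6.0*r^2 + 6.08*r + 2.75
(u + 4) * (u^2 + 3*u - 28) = u^3 + 7*u^2 - 16*u - 112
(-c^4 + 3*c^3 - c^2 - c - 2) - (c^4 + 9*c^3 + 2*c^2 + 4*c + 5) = -2*c^4 - 6*c^3 - 3*c^2 - 5*c - 7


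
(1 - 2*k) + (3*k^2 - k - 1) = 3*k^2 - 3*k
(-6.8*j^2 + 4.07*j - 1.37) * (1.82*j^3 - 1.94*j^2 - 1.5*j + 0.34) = -12.376*j^5 + 20.5994*j^4 - 0.189200000000001*j^3 - 5.7592*j^2 + 3.4388*j - 0.4658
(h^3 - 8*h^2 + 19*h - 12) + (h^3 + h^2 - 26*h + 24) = 2*h^3 - 7*h^2 - 7*h + 12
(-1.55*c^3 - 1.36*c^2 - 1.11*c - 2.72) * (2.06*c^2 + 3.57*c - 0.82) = -3.193*c^5 - 8.3351*c^4 - 5.8708*c^3 - 8.4507*c^2 - 8.8002*c + 2.2304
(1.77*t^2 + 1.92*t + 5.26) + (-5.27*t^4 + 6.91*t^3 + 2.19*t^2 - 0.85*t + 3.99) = -5.27*t^4 + 6.91*t^3 + 3.96*t^2 + 1.07*t + 9.25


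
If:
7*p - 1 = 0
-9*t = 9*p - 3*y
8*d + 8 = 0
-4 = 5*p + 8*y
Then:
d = -1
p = 1/7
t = -19/56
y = -33/56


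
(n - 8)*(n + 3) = n^2 - 5*n - 24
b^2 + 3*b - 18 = (b - 3)*(b + 6)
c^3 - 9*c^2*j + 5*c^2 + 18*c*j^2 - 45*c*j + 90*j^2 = (c + 5)*(c - 6*j)*(c - 3*j)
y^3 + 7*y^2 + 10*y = y*(y + 2)*(y + 5)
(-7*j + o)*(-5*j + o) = 35*j^2 - 12*j*o + o^2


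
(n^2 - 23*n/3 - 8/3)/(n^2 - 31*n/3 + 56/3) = (3*n + 1)/(3*n - 7)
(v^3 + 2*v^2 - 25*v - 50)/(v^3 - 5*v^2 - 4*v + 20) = (v + 5)/(v - 2)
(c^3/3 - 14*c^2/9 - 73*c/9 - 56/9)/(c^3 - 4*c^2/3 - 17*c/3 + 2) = (3*c^3 - 14*c^2 - 73*c - 56)/(3*(3*c^3 - 4*c^2 - 17*c + 6))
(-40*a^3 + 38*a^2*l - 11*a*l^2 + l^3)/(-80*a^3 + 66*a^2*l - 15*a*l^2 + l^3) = (4*a - l)/(8*a - l)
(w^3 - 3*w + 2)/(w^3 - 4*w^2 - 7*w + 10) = (w - 1)/(w - 5)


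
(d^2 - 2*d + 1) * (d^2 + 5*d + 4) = d^4 + 3*d^3 - 5*d^2 - 3*d + 4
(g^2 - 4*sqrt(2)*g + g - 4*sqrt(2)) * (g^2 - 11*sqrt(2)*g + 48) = g^4 - 15*sqrt(2)*g^3 + g^3 - 15*sqrt(2)*g^2 + 136*g^2 - 192*sqrt(2)*g + 136*g - 192*sqrt(2)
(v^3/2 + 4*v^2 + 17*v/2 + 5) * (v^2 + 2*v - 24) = v^5/2 + 5*v^4 + 9*v^3/2 - 74*v^2 - 194*v - 120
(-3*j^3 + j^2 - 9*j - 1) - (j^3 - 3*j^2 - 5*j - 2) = -4*j^3 + 4*j^2 - 4*j + 1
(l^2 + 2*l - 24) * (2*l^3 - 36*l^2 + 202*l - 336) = 2*l^5 - 32*l^4 + 82*l^3 + 932*l^2 - 5520*l + 8064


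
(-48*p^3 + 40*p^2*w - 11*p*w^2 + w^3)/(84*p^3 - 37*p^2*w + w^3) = (-4*p + w)/(7*p + w)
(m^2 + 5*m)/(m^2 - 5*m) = (m + 5)/(m - 5)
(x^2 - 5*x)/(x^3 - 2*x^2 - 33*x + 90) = x/(x^2 + 3*x - 18)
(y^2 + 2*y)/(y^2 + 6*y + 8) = y/(y + 4)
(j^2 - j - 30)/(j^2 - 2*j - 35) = (j - 6)/(j - 7)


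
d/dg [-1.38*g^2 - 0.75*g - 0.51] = -2.76*g - 0.75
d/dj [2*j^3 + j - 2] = 6*j^2 + 1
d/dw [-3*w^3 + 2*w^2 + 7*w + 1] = -9*w^2 + 4*w + 7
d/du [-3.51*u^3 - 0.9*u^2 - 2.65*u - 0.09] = -10.53*u^2 - 1.8*u - 2.65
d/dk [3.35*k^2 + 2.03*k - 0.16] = 6.7*k + 2.03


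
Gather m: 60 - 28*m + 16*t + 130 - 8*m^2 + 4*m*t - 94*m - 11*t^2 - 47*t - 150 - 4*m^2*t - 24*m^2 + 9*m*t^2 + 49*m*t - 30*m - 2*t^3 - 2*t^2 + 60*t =m^2*(-4*t - 32) + m*(9*t^2 + 53*t - 152) - 2*t^3 - 13*t^2 + 29*t + 40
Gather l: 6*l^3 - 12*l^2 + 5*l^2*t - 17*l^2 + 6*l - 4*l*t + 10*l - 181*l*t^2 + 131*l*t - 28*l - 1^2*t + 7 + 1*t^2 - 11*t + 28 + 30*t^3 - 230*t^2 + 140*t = 6*l^3 + l^2*(5*t - 29) + l*(-181*t^2 + 127*t - 12) + 30*t^3 - 229*t^2 + 128*t + 35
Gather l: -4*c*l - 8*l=l*(-4*c - 8)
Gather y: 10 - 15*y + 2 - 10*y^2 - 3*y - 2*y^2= -12*y^2 - 18*y + 12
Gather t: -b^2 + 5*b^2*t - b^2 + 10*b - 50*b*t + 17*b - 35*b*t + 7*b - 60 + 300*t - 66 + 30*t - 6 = -2*b^2 + 34*b + t*(5*b^2 - 85*b + 330) - 132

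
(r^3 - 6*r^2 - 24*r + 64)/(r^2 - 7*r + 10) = (r^2 - 4*r - 32)/(r - 5)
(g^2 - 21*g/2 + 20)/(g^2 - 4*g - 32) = (g - 5/2)/(g + 4)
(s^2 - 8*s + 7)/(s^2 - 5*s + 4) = (s - 7)/(s - 4)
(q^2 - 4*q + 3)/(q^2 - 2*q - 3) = (q - 1)/(q + 1)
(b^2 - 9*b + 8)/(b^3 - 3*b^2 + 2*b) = (b - 8)/(b*(b - 2))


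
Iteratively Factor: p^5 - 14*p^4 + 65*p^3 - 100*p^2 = (p)*(p^4 - 14*p^3 + 65*p^2 - 100*p) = p^2*(p^3 - 14*p^2 + 65*p - 100) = p^2*(p - 5)*(p^2 - 9*p + 20) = p^2*(p - 5)^2*(p - 4)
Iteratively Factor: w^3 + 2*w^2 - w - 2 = (w - 1)*(w^2 + 3*w + 2) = (w - 1)*(w + 1)*(w + 2)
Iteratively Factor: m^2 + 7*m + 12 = (m + 3)*(m + 4)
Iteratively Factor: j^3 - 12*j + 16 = (j - 2)*(j^2 + 2*j - 8) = (j - 2)*(j + 4)*(j - 2)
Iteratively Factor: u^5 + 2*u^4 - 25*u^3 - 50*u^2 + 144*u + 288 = (u + 2)*(u^4 - 25*u^2 + 144) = (u - 4)*(u + 2)*(u^3 + 4*u^2 - 9*u - 36) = (u - 4)*(u + 2)*(u + 4)*(u^2 - 9) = (u - 4)*(u - 3)*(u + 2)*(u + 4)*(u + 3)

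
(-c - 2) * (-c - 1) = c^2 + 3*c + 2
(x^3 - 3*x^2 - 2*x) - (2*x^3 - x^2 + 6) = -x^3 - 2*x^2 - 2*x - 6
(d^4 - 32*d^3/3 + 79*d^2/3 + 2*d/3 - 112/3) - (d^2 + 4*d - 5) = d^4 - 32*d^3/3 + 76*d^2/3 - 10*d/3 - 97/3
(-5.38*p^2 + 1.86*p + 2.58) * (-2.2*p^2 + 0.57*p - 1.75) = 11.836*p^4 - 7.1586*p^3 + 4.7992*p^2 - 1.7844*p - 4.515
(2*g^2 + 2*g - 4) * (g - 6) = 2*g^3 - 10*g^2 - 16*g + 24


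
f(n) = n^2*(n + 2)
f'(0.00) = 0.00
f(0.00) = 0.00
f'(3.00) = 39.00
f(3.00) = 45.00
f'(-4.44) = 41.38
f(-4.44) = -48.10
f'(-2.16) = 5.36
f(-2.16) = -0.75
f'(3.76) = 57.45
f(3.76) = 81.43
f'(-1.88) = 3.08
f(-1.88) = 0.42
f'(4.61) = 82.20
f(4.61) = 140.48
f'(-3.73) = 26.82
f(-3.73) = -24.07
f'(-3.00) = 15.00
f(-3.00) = -9.00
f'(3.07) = 40.55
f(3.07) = 47.78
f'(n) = n^2 + 2*n*(n + 2)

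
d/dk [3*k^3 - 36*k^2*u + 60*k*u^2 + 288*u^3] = 9*k^2 - 72*k*u + 60*u^2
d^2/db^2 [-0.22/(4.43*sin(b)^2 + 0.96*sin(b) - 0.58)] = (17.269912*sin(b)^4 + 2.806848*sin(b)^3 - 23.441044*sin(b)^2 - 5.4912*sin(b) - 1.53604)/(4.43*sin(b)^2 + 0.96*sin(b) - 0.58)^3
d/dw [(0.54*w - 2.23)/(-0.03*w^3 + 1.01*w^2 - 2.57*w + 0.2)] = (0.0324*w^3 - 0.7461*w^2 + 4.5046*w - 5.6231)/(0.0009*w^6 - 0.0606*w^5 + 1.1743*w^4 - 5.2034*w^3 + 7.0089*w^2 - 1.028*w + 0.04)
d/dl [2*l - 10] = 2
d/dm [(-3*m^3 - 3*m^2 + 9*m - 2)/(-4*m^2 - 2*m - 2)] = (6*m^4 + 6*m^3 + 30*m^2 - 2*m - 11)/(2*(4*m^4 + 4*m^3 + 5*m^2 + 2*m + 1))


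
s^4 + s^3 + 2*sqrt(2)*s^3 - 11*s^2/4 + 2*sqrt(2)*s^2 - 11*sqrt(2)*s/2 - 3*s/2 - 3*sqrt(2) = (s - 3/2)*(s + 1/2)*(s + 2)*(s + 2*sqrt(2))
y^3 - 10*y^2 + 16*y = y*(y - 8)*(y - 2)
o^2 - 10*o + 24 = (o - 6)*(o - 4)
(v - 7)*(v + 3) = v^2 - 4*v - 21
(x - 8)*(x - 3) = x^2 - 11*x + 24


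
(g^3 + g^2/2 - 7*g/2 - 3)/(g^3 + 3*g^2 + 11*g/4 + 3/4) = 2*(g - 2)/(2*g + 1)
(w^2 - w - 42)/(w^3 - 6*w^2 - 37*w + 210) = 1/(w - 5)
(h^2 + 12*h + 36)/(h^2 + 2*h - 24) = (h + 6)/(h - 4)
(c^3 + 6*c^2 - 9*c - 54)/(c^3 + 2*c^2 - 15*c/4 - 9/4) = 4*(c^2 + 3*c - 18)/(4*c^2 - 4*c - 3)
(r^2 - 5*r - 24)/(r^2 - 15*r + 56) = (r + 3)/(r - 7)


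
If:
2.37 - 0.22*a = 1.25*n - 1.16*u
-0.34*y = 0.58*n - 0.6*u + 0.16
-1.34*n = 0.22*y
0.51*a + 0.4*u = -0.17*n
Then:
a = 0.77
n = 0.61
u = -1.24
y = -3.70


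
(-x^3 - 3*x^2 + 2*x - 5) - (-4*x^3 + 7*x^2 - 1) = 3*x^3 - 10*x^2 + 2*x - 4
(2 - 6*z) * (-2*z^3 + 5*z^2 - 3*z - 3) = 12*z^4 - 34*z^3 + 28*z^2 + 12*z - 6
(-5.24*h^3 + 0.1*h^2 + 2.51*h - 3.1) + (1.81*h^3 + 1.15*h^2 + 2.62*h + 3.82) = -3.43*h^3 + 1.25*h^2 + 5.13*h + 0.72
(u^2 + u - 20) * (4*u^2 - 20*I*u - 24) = 4*u^4 + 4*u^3 - 20*I*u^3 - 104*u^2 - 20*I*u^2 - 24*u + 400*I*u + 480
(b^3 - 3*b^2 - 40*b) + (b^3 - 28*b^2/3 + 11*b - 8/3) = 2*b^3 - 37*b^2/3 - 29*b - 8/3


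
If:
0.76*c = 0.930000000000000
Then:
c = 1.22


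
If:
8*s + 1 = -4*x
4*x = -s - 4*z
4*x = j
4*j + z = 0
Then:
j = -1/121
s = -15/121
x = -1/484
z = 4/121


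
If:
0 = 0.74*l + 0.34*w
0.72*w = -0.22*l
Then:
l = 0.00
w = 0.00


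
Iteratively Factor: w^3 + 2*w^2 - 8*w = (w)*(w^2 + 2*w - 8) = w*(w - 2)*(w + 4)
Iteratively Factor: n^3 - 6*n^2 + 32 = (n - 4)*(n^2 - 2*n - 8) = (n - 4)*(n + 2)*(n - 4)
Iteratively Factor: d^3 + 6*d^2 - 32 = (d + 4)*(d^2 + 2*d - 8) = (d + 4)^2*(d - 2)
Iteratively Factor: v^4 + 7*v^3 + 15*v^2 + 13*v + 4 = (v + 1)*(v^3 + 6*v^2 + 9*v + 4) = (v + 1)^2*(v^2 + 5*v + 4) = (v + 1)^3*(v + 4)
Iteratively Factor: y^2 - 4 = (y + 2)*(y - 2)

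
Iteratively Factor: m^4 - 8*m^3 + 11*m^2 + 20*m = (m)*(m^3 - 8*m^2 + 11*m + 20) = m*(m - 4)*(m^2 - 4*m - 5) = m*(m - 4)*(m + 1)*(m - 5)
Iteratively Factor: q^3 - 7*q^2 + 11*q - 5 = (q - 1)*(q^2 - 6*q + 5) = (q - 5)*(q - 1)*(q - 1)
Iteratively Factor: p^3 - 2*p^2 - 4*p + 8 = (p + 2)*(p^2 - 4*p + 4) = (p - 2)*(p + 2)*(p - 2)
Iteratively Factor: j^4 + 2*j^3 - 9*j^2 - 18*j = (j + 3)*(j^3 - j^2 - 6*j) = (j - 3)*(j + 3)*(j^2 + 2*j) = j*(j - 3)*(j + 3)*(j + 2)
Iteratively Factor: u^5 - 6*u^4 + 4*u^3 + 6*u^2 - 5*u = (u - 1)*(u^4 - 5*u^3 - u^2 + 5*u) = (u - 1)^2*(u^3 - 4*u^2 - 5*u) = (u - 1)^2*(u + 1)*(u^2 - 5*u) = (u - 5)*(u - 1)^2*(u + 1)*(u)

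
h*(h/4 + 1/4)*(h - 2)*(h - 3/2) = h^4/4 - 5*h^3/8 - h^2/8 + 3*h/4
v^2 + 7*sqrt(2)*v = v*(v + 7*sqrt(2))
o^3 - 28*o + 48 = (o - 4)*(o - 2)*(o + 6)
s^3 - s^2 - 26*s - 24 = (s - 6)*(s + 1)*(s + 4)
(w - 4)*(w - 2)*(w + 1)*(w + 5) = w^4 - 23*w^2 + 18*w + 40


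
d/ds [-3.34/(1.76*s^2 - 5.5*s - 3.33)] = (11.7568*s - 18.37)/(-1.76*s^2 + 5.5*s + 3.33)^2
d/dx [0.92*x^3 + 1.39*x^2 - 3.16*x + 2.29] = 2.76*x^2 + 2.78*x - 3.16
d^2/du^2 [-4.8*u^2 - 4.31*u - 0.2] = -9.60000000000000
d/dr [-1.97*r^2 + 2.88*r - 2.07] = 2.88 - 3.94*r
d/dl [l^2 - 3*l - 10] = 2*l - 3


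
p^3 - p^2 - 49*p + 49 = (p - 7)*(p - 1)*(p + 7)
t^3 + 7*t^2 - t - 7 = (t - 1)*(t + 1)*(t + 7)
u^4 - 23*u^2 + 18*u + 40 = (u - 4)*(u - 2)*(u + 1)*(u + 5)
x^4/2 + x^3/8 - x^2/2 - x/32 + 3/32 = (x/2 + 1/4)*(x - 3/4)*(x - 1/2)*(x + 1)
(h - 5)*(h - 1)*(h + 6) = h^3 - 31*h + 30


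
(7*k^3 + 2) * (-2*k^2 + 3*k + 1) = -14*k^5 + 21*k^4 + 7*k^3 - 4*k^2 + 6*k + 2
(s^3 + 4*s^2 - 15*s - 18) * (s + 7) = s^4 + 11*s^3 + 13*s^2 - 123*s - 126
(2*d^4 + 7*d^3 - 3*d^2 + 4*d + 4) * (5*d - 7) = 10*d^5 + 21*d^4 - 64*d^3 + 41*d^2 - 8*d - 28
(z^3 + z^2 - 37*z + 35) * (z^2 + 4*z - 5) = z^5 + 5*z^4 - 38*z^3 - 118*z^2 + 325*z - 175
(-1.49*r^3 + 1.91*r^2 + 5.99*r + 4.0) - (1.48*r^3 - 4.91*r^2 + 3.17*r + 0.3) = -2.97*r^3 + 6.82*r^2 + 2.82*r + 3.7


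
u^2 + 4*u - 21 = (u - 3)*(u + 7)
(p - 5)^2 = p^2 - 10*p + 25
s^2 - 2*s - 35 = (s - 7)*(s + 5)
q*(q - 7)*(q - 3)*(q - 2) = q^4 - 12*q^3 + 41*q^2 - 42*q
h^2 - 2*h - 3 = (h - 3)*(h + 1)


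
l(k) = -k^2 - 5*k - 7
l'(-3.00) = 1.00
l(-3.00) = -1.00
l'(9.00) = -23.00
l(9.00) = -133.00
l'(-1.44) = -2.12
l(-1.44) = -1.87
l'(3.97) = -12.94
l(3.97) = -42.61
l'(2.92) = -10.84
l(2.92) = -30.13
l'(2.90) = -10.80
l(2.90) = -29.91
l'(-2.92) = 0.84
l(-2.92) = -0.93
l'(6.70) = -18.40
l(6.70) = -85.39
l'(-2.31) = -0.38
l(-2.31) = -0.79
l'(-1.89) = -1.22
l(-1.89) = -1.12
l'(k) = -2*k - 5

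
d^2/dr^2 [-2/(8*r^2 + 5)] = 32*(5 - 24*r^2)/(8*r^2 + 5)^3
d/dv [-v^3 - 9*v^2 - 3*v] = -3*v^2 - 18*v - 3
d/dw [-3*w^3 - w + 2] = -9*w^2 - 1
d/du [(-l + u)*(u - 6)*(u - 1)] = -2*l*u + 7*l + 3*u^2 - 14*u + 6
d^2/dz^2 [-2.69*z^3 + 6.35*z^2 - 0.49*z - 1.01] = 12.7 - 16.14*z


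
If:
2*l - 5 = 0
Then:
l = 5/2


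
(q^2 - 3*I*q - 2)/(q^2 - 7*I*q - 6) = (q - 2*I)/(q - 6*I)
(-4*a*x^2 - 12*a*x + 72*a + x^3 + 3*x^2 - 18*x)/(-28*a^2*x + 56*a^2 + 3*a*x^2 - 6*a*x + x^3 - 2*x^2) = (x^2 + 3*x - 18)/(7*a*x - 14*a + x^2 - 2*x)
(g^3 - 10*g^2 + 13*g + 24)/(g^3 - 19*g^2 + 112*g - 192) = (g + 1)/(g - 8)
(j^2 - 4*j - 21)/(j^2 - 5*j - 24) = (j - 7)/(j - 8)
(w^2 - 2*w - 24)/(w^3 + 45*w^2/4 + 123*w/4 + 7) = 4*(w - 6)/(4*w^2 + 29*w + 7)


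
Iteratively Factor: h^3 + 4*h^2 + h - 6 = (h + 3)*(h^2 + h - 2) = (h + 2)*(h + 3)*(h - 1)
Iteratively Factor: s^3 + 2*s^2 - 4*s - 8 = (s + 2)*(s^2 - 4) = (s + 2)^2*(s - 2)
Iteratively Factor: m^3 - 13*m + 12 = (m - 3)*(m^2 + 3*m - 4) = (m - 3)*(m - 1)*(m + 4)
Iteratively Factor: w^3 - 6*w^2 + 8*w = (w - 2)*(w^2 - 4*w) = (w - 4)*(w - 2)*(w)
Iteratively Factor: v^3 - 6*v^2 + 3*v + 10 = (v - 2)*(v^2 - 4*v - 5) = (v - 2)*(v + 1)*(v - 5)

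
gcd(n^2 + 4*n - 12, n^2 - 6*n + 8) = n - 2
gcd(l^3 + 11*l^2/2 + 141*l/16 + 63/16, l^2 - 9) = l + 3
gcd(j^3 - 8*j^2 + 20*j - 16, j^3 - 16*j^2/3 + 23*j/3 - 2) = j - 2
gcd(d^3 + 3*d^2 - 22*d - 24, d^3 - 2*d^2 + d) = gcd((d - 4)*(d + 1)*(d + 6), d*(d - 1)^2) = 1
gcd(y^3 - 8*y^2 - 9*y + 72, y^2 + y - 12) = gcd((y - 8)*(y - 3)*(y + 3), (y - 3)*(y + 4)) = y - 3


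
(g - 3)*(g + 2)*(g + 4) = g^3 + 3*g^2 - 10*g - 24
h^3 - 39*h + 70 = (h - 5)*(h - 2)*(h + 7)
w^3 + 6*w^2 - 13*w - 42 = (w - 3)*(w + 2)*(w + 7)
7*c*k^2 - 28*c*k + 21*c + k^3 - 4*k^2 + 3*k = (7*c + k)*(k - 3)*(k - 1)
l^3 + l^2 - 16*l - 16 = (l - 4)*(l + 1)*(l + 4)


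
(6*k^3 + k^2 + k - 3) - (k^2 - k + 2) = 6*k^3 + 2*k - 5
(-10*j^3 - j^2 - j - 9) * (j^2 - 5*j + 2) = -10*j^5 + 49*j^4 - 16*j^3 - 6*j^2 + 43*j - 18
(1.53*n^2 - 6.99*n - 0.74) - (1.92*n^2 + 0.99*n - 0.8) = -0.39*n^2 - 7.98*n + 0.0600000000000001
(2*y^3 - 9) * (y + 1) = 2*y^4 + 2*y^3 - 9*y - 9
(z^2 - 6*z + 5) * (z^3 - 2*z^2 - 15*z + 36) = z^5 - 8*z^4 + 2*z^3 + 116*z^2 - 291*z + 180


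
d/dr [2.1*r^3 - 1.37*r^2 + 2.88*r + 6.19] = 6.3*r^2 - 2.74*r + 2.88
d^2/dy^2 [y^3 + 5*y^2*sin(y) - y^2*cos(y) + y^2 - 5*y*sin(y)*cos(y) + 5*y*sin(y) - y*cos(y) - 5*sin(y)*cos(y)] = -5*y^2*sin(y) + y^2*cos(y) - y*sin(y) + 10*y*sin(2*y) + 21*y*cos(y) + 6*y + 12*sin(y) + 8*cos(y) - 10*sqrt(2)*cos(2*y + pi/4) + 2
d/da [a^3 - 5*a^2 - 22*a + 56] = 3*a^2 - 10*a - 22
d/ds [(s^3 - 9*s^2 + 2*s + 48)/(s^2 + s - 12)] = (s^2 + 8*s - 8)/(s^2 + 8*s + 16)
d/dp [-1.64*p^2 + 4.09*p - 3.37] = 4.09 - 3.28*p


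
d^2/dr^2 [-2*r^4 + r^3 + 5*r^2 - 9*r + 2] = -24*r^2 + 6*r + 10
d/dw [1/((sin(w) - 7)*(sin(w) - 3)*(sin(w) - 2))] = (-3*sin(w)^2 + 24*sin(w) - 41)*cos(w)/((sin(w) - 7)^2*(sin(w) - 3)^2*(sin(w) - 2)^2)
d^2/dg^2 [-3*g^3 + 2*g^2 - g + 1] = 4 - 18*g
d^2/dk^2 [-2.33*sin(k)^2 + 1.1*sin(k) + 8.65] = -1.1*sin(k) - 4.66*cos(2*k)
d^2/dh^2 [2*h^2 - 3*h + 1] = 4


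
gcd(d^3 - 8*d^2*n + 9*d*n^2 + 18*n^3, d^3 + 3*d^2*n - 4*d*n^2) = 1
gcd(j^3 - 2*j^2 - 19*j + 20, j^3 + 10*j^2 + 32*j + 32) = j + 4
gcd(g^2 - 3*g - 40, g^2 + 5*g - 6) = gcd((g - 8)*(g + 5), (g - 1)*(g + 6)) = 1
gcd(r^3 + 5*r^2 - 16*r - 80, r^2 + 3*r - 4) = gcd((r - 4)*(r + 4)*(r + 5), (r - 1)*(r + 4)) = r + 4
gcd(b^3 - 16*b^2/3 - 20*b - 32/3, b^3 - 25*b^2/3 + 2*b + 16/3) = b^2 - 22*b/3 - 16/3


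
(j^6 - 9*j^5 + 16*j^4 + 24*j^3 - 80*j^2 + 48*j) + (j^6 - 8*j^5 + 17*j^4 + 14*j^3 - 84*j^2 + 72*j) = 2*j^6 - 17*j^5 + 33*j^4 + 38*j^3 - 164*j^2 + 120*j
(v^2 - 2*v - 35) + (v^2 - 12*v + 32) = 2*v^2 - 14*v - 3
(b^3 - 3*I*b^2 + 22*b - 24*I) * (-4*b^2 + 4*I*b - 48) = -4*b^5 + 16*I*b^4 - 124*b^3 + 328*I*b^2 - 960*b + 1152*I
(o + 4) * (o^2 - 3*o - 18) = o^3 + o^2 - 30*o - 72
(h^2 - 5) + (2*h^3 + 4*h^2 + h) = 2*h^3 + 5*h^2 + h - 5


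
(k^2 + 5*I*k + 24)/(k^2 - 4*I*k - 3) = (k + 8*I)/(k - I)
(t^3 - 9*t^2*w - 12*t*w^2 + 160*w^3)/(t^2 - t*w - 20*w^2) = t - 8*w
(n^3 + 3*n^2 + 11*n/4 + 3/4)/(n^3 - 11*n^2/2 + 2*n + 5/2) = (2*n^2 + 5*n + 3)/(2*(n^2 - 6*n + 5))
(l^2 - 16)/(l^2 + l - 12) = (l - 4)/(l - 3)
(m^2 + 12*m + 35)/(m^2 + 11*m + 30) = (m + 7)/(m + 6)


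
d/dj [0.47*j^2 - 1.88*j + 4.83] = 0.94*j - 1.88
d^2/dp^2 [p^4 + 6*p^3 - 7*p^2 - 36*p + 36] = 12*p^2 + 36*p - 14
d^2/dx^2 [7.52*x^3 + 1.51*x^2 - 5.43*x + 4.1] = 45.12*x + 3.02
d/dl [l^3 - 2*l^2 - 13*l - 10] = 3*l^2 - 4*l - 13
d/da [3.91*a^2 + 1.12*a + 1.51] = 7.82*a + 1.12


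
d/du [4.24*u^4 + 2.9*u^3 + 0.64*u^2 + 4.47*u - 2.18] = 16.96*u^3 + 8.7*u^2 + 1.28*u + 4.47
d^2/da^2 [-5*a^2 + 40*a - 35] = -10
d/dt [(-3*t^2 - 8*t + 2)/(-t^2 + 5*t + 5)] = (-23*t^2 - 26*t - 50)/(t^4 - 10*t^3 + 15*t^2 + 50*t + 25)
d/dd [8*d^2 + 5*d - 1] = 16*d + 5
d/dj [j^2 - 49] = 2*j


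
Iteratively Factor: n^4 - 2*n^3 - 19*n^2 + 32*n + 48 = (n + 4)*(n^3 - 6*n^2 + 5*n + 12) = (n - 3)*(n + 4)*(n^2 - 3*n - 4) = (n - 4)*(n - 3)*(n + 4)*(n + 1)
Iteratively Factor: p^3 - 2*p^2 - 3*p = (p - 3)*(p^2 + p) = (p - 3)*(p + 1)*(p)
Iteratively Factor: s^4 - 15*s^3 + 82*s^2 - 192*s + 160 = (s - 5)*(s^3 - 10*s^2 + 32*s - 32) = (s - 5)*(s - 4)*(s^2 - 6*s + 8) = (s - 5)*(s - 4)^2*(s - 2)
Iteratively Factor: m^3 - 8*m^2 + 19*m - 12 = (m - 3)*(m^2 - 5*m + 4) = (m - 4)*(m - 3)*(m - 1)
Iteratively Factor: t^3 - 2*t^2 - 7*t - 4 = (t + 1)*(t^2 - 3*t - 4) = (t + 1)^2*(t - 4)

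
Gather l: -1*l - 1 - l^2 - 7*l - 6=-l^2 - 8*l - 7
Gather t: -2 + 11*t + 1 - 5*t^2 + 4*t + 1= -5*t^2 + 15*t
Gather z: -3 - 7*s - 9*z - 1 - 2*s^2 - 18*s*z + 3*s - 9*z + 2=-2*s^2 - 4*s + z*(-18*s - 18) - 2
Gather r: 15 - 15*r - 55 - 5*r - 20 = -20*r - 60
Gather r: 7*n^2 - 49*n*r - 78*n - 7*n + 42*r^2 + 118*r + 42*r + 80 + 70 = 7*n^2 - 85*n + 42*r^2 + r*(160 - 49*n) + 150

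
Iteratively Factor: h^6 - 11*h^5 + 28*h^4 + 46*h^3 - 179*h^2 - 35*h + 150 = (h + 2)*(h^5 - 13*h^4 + 54*h^3 - 62*h^2 - 55*h + 75) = (h + 1)*(h + 2)*(h^4 - 14*h^3 + 68*h^2 - 130*h + 75) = (h - 3)*(h + 1)*(h + 2)*(h^3 - 11*h^2 + 35*h - 25) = (h - 5)*(h - 3)*(h + 1)*(h + 2)*(h^2 - 6*h + 5) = (h - 5)*(h - 3)*(h - 1)*(h + 1)*(h + 2)*(h - 5)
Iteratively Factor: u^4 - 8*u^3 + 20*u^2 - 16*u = (u - 2)*(u^3 - 6*u^2 + 8*u) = (u - 4)*(u - 2)*(u^2 - 2*u) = (u - 4)*(u - 2)^2*(u)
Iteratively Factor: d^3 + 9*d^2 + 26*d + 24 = (d + 3)*(d^2 + 6*d + 8) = (d + 3)*(d + 4)*(d + 2)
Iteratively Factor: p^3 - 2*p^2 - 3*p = (p + 1)*(p^2 - 3*p) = p*(p + 1)*(p - 3)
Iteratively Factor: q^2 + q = (q)*(q + 1)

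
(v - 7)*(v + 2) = v^2 - 5*v - 14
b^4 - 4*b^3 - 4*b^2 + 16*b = b*(b - 4)*(b - 2)*(b + 2)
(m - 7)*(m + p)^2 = m^3 + 2*m^2*p - 7*m^2 + m*p^2 - 14*m*p - 7*p^2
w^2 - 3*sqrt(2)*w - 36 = (w - 6*sqrt(2))*(w + 3*sqrt(2))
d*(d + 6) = d^2 + 6*d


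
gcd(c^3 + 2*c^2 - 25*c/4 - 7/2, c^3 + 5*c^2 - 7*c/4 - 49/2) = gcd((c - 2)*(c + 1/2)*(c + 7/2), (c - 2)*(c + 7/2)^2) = c^2 + 3*c/2 - 7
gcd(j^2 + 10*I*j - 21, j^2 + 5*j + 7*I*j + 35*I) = j + 7*I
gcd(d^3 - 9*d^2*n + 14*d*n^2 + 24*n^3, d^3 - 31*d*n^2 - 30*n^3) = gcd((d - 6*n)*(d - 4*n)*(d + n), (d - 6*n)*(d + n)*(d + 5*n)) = d^2 - 5*d*n - 6*n^2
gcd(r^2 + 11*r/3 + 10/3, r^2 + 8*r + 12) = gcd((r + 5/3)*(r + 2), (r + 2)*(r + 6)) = r + 2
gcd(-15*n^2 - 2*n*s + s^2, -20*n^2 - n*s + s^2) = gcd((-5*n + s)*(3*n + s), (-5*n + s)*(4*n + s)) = -5*n + s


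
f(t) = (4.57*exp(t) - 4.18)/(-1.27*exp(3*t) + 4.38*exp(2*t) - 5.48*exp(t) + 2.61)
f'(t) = (4.57*exp(t) - 4.18)*(3.81*exp(3*t) - 8.76*exp(2*t) + 5.48*exp(t))/(-1.27*exp(3*t) + 4.38*exp(2*t) - 5.48*exp(t) + 2.61)^2 + 4.57*exp(t)/(-1.27*exp(3*t) + 4.38*exp(2*t) - 5.48*exp(t) + 2.61) = (11.6078*exp(3*t) - 35.9424*exp(2*t) + 36.6168*exp(t) - 10.9787)*exp(t)/(1.6129*exp(6*t) - 11.1252*exp(5*t) + 33.1036*exp(4*t) - 54.6342*exp(3*t) + 52.894*exp(2*t) - 28.6056*exp(t) + 6.8121)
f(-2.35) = -1.76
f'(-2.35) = -0.16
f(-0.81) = -2.32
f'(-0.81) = -0.40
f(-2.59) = -1.73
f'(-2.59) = -0.13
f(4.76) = -0.00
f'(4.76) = 0.00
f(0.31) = 33.23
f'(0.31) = 555.44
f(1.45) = -0.39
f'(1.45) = 1.07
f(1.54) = -0.30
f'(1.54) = 0.81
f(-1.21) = -2.12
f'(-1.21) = -0.50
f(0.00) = 1.62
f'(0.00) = 22.63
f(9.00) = 0.00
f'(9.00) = 0.00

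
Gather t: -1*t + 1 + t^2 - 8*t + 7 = t^2 - 9*t + 8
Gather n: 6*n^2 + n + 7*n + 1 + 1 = 6*n^2 + 8*n + 2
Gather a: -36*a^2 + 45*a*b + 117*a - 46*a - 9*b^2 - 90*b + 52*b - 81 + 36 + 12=-36*a^2 + a*(45*b + 71) - 9*b^2 - 38*b - 33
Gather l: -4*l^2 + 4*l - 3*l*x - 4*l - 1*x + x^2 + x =-4*l^2 - 3*l*x + x^2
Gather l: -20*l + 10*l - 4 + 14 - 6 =4 - 10*l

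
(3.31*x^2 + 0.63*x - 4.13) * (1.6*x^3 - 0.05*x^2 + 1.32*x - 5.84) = 5.296*x^5 + 0.8425*x^4 - 2.2703*x^3 - 18.2923*x^2 - 9.1308*x + 24.1192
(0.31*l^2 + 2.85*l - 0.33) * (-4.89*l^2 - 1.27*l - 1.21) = -1.5159*l^4 - 14.3302*l^3 - 2.3809*l^2 - 3.0294*l + 0.3993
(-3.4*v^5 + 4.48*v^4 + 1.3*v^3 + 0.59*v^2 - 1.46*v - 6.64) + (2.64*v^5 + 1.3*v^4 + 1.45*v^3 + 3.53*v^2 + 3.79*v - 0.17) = -0.76*v^5 + 5.78*v^4 + 2.75*v^3 + 4.12*v^2 + 2.33*v - 6.81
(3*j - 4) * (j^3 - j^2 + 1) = 3*j^4 - 7*j^3 + 4*j^2 + 3*j - 4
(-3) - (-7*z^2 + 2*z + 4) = 7*z^2 - 2*z - 7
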